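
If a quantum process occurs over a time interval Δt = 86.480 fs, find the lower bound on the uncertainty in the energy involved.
3.806 meV

Using the energy-time uncertainty principle:
ΔEΔt ≥ ℏ/2

The minimum uncertainty in energy is:
ΔE_min = ℏ/(2Δt)
ΔE_min = (1.055e-34 J·s) / (2 × 8.648e-14 s)
ΔE_min = 6.097e-22 J = 3.806 meV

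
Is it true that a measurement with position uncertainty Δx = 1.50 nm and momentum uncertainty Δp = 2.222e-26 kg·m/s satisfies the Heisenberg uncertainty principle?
No, it violates the uncertainty principle (impossible measurement).

Calculate the product ΔxΔp:
ΔxΔp = (1.500e-09 m) × (2.222e-26 kg·m/s)
ΔxΔp = 3.333e-35 J·s

Compare to the minimum allowed value ℏ/2:
ℏ/2 = 5.273e-35 J·s

Since ΔxΔp = 3.333e-35 J·s < 5.273e-35 J·s = ℏ/2,
the measurement violates the uncertainty principle.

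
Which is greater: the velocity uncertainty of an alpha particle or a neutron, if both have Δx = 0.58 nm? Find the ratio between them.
The neutron has the larger minimum velocity uncertainty, by a ratio of 4.0.

For both particles, Δp_min = ℏ/(2Δx) = 9.091e-26 kg·m/s (same for both).

The velocity uncertainty is Δv = Δp/m:
- alpha particle: Δv = 9.091e-26 / 6.645e-27 = 1.368e+01 m/s = 13.682 m/s
- neutron: Δv = 9.091e-26 / 1.675e-27 = 5.428e+01 m/s = 54.278 m/s

Ratio: 5.428e+01 / 1.368e+01 = 4.0

The lighter particle has larger velocity uncertainty because Δv ∝ 1/m.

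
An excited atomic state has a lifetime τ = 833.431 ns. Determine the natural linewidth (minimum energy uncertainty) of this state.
394.881 peV

Using the energy-time uncertainty principle:
ΔEΔt ≥ ℏ/2

The lifetime τ represents the time uncertainty Δt.
The natural linewidth (minimum energy uncertainty) is:

ΔE = ℏ/(2τ)
ΔE = (1.055e-34 J·s) / (2 × 8.334e-07 s)
ΔE = 6.327e-29 J = 394.881 peV

This natural linewidth limits the precision of spectroscopic measurements.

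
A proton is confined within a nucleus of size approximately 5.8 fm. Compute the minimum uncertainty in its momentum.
9.091 × 10^-21 kg·m/s

Using the Heisenberg uncertainty principle:
ΔxΔp ≥ ℏ/2

With Δx ≈ L = 5.800e-15 m (the confinement size):
Δp_min = ℏ/(2Δx)
Δp_min = (1.055e-34 J·s) / (2 × 5.800e-15 m)
Δp_min = 9.091e-21 kg·m/s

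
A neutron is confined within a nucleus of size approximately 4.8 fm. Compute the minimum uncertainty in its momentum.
1.099 × 10^-20 kg·m/s

Using the Heisenberg uncertainty principle:
ΔxΔp ≥ ℏ/2

With Δx ≈ L = 4.800e-15 m (the confinement size):
Δp_min = ℏ/(2Δx)
Δp_min = (1.055e-34 J·s) / (2 × 4.800e-15 m)
Δp_min = 1.099e-20 kg·m/s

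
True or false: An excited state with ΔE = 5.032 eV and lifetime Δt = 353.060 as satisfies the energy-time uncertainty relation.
Yes, it satisfies the uncertainty relation.

Calculate the product ΔEΔt:
ΔE = 5.032 eV = 8.062e-19 J
ΔEΔt = (8.062e-19 J) × (3.531e-16 s)
ΔEΔt = 2.846e-34 J·s

Compare to the minimum allowed value ℏ/2:
ℏ/2 = 5.273e-35 J·s

Since ΔEΔt = 2.846e-34 J·s ≥ 5.273e-35 J·s = ℏ/2,
this satisfies the uncertainty relation.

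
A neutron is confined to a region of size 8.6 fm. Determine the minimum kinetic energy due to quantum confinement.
70.042 keV

Using the uncertainty principle:

1. Position uncertainty: Δx ≈ 8.600e-15 m
2. Minimum momentum uncertainty: Δp = ℏ/(2Δx) = 6.131e-21 kg·m/s
3. Minimum kinetic energy:
   KE = (Δp)²/(2m) = (6.131e-21)²/(2 × 1.675e-27 kg)
   KE = 1.122e-14 J = 70.042 keV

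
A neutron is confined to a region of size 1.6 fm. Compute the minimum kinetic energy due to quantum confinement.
2.024 MeV

Using the uncertainty principle:

1. Position uncertainty: Δx ≈ 1.600e-15 m
2. Minimum momentum uncertainty: Δp = ℏ/(2Δx) = 3.296e-20 kg·m/s
3. Minimum kinetic energy:
   KE = (Δp)²/(2m) = (3.296e-20)²/(2 × 1.675e-27 kg)
   KE = 3.242e-13 J = 2.024 MeV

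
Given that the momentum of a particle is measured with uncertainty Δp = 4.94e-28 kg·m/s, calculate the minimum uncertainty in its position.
106.738 nm

Using the Heisenberg uncertainty principle:
ΔxΔp ≥ ℏ/2

The minimum uncertainty in position is:
Δx_min = ℏ/(2Δp)
Δx_min = (1.055e-34 J·s) / (2 × 4.940e-28 kg·m/s)
Δx_min = 1.067e-07 m = 106.738 nm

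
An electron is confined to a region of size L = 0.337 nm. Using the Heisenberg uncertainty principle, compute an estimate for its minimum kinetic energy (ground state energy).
83.869 meV

Using the uncertainty principle to estimate ground state energy:

1. The position uncertainty is approximately the confinement size:
   Δx ≈ L = 3.370e-10 m

2. From ΔxΔp ≥ ℏ/2, the minimum momentum uncertainty is:
   Δp ≈ ℏ/(2L) = 1.565e-25 kg·m/s

3. The kinetic energy is approximately:
   KE ≈ (Δp)²/(2m) = (1.565e-25)²/(2 × 9.109e-31 kg)
   KE ≈ 1.344e-20 J = 83.869 meV

This is an order-of-magnitude estimate of the ground state energy.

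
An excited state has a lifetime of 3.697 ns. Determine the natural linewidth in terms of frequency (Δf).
21.525 MHz

Using the energy-time uncertainty principle and E = hf:
ΔEΔt ≥ ℏ/2
hΔf·Δt ≥ ℏ/2

The minimum frequency uncertainty is:
Δf = ℏ/(2hτ) = 1/(4πτ)
Δf = 1/(4π × 3.697e-09 s)
Δf = 2.152e+07 Hz = 21.525 MHz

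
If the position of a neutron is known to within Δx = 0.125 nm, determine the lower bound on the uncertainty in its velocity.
251.849 m/s

Using the Heisenberg uncertainty principle and Δp = mΔv:
ΔxΔp ≥ ℏ/2
Δx(mΔv) ≥ ℏ/2

The minimum uncertainty in velocity is:
Δv_min = ℏ/(2mΔx)
Δv_min = (1.055e-34 J·s) / (2 × 1.675e-27 kg × 1.250e-10 m)
Δv_min = 2.518e+02 m/s = 251.849 m/s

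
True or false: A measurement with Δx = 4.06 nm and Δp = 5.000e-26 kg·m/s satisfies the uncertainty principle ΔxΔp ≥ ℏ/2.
Yes, it satisfies the uncertainty principle.

Calculate the product ΔxΔp:
ΔxΔp = (4.060e-09 m) × (5.000e-26 kg·m/s)
ΔxΔp = 2.030e-34 J·s

Compare to the minimum allowed value ℏ/2:
ℏ/2 = 5.273e-35 J·s

Since ΔxΔp = 2.030e-34 J·s ≥ 5.273e-35 J·s = ℏ/2,
the measurement satisfies the uncertainty principle.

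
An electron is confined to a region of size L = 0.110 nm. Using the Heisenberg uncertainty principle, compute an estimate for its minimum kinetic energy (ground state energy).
787.186 meV

Using the uncertainty principle to estimate ground state energy:

1. The position uncertainty is approximately the confinement size:
   Δx ≈ L = 1.100e-10 m

2. From ΔxΔp ≥ ℏ/2, the minimum momentum uncertainty is:
   Δp ≈ ℏ/(2L) = 4.794e-25 kg·m/s

3. The kinetic energy is approximately:
   KE ≈ (Δp)²/(2m) = (4.794e-25)²/(2 × 9.109e-31 kg)
   KE ≈ 1.261e-19 J = 787.186 meV

This is an order-of-magnitude estimate of the ground state energy.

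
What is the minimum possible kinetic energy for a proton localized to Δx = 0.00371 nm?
376.883 meV

Localizing a particle requires giving it sufficient momentum uncertainty:

1. From uncertainty principle: Δp ≥ ℏ/(2Δx)
   Δp_min = (1.055e-34 J·s) / (2 × 3.710e-12 m)
   Δp_min = 1.421e-23 kg·m/s

2. This momentum uncertainty corresponds to kinetic energy:
   KE ≈ (Δp)²/(2m) = (1.421e-23)²/(2 × 1.673e-27 kg)
   KE = 6.038e-20 J = 376.883 meV

Tighter localization requires more energy.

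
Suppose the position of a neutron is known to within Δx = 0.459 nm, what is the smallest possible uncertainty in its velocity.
68.586 m/s

Using the Heisenberg uncertainty principle and Δp = mΔv:
ΔxΔp ≥ ℏ/2
Δx(mΔv) ≥ ℏ/2

The minimum uncertainty in velocity is:
Δv_min = ℏ/(2mΔx)
Δv_min = (1.055e-34 J·s) / (2 × 1.675e-27 kg × 4.590e-10 m)
Δv_min = 6.859e+01 m/s = 68.586 m/s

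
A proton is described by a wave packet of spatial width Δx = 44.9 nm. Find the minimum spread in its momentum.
1.174 × 10^-27 kg·m/s

For a wave packet, the spatial width Δx and momentum spread Δp are related by the uncertainty principle:
ΔxΔp ≥ ℏ/2

The minimum momentum spread is:
Δp_min = ℏ/(2Δx)
Δp_min = (1.055e-34 J·s) / (2 × 4.490e-08 m)
Δp_min = 1.174e-27 kg·m/s

A wave packet cannot have both a well-defined position and well-defined momentum.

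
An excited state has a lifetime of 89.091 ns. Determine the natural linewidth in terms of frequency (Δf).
893.216 kHz

Using the energy-time uncertainty principle and E = hf:
ΔEΔt ≥ ℏ/2
hΔf·Δt ≥ ℏ/2

The minimum frequency uncertainty is:
Δf = ℏ/(2hτ) = 1/(4πτ)
Δf = 1/(4π × 8.909e-08 s)
Δf = 8.932e+05 Hz = 893.216 kHz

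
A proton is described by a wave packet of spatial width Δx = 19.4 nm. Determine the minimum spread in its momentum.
2.718 × 10^-27 kg·m/s

For a wave packet, the spatial width Δx and momentum spread Δp are related by the uncertainty principle:
ΔxΔp ≥ ℏ/2

The minimum momentum spread is:
Δp_min = ℏ/(2Δx)
Δp_min = (1.055e-34 J·s) / (2 × 1.940e-08 m)
Δp_min = 2.718e-27 kg·m/s

A wave packet cannot have both a well-defined position and well-defined momentum.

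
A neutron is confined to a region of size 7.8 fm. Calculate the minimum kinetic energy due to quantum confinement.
85.146 keV

Using the uncertainty principle:

1. Position uncertainty: Δx ≈ 7.800e-15 m
2. Minimum momentum uncertainty: Δp = ℏ/(2Δx) = 6.760e-21 kg·m/s
3. Minimum kinetic energy:
   KE = (Δp)²/(2m) = (6.760e-21)²/(2 × 1.675e-27 kg)
   KE = 1.364e-14 J = 85.146 keV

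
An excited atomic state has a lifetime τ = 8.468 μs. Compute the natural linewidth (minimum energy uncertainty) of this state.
38.865 peV

Using the energy-time uncertainty principle:
ΔEΔt ≥ ℏ/2

The lifetime τ represents the time uncertainty Δt.
The natural linewidth (minimum energy uncertainty) is:

ΔE = ℏ/(2τ)
ΔE = (1.055e-34 J·s) / (2 × 8.468e-06 s)
ΔE = 6.227e-30 J = 38.865 peV

This natural linewidth limits the precision of spectroscopic measurements.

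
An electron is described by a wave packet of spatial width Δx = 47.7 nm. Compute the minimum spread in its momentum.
1.105 × 10^-27 kg·m/s

For a wave packet, the spatial width Δx and momentum spread Δp are related by the uncertainty principle:
ΔxΔp ≥ ℏ/2

The minimum momentum spread is:
Δp_min = ℏ/(2Δx)
Δp_min = (1.055e-34 J·s) / (2 × 4.770e-08 m)
Δp_min = 1.105e-27 kg·m/s

A wave packet cannot have both a well-defined position and well-defined momentum.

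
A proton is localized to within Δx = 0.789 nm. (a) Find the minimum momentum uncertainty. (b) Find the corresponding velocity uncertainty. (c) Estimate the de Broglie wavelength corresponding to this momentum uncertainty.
(a) Δp_min = 6.683 × 10^-26 kg·m/s
(b) Δv_min = 39.955 m/s
(c) λ_dB = 9.915 nm

Step-by-step:

(a) From the uncertainty principle:
Δp_min = ℏ/(2Δx) = (1.055e-34 J·s)/(2 × 7.890e-10 m) = 6.683e-26 kg·m/s

(b) The velocity uncertainty:
Δv = Δp/m = (6.683e-26 kg·m/s)/(1.673e-27 kg) = 3.996e+01 m/s = 39.955 m/s

(c) The de Broglie wavelength for this momentum:
λ = h/p = (6.626e-34 J·s)/(6.683e-26 kg·m/s) = 9.915e-09 m = 9.915 nm

Note: The de Broglie wavelength is comparable to the localization size, as expected from wave-particle duality.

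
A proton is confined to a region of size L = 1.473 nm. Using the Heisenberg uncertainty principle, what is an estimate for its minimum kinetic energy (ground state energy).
2.391 μeV

Using the uncertainty principle to estimate ground state energy:

1. The position uncertainty is approximately the confinement size:
   Δx ≈ L = 1.473e-09 m

2. From ΔxΔp ≥ ℏ/2, the minimum momentum uncertainty is:
   Δp ≈ ℏ/(2L) = 3.580e-26 kg·m/s

3. The kinetic energy is approximately:
   KE ≈ (Δp)²/(2m) = (3.580e-26)²/(2 × 1.673e-27 kg)
   KE ≈ 3.831e-25 J = 2.391 μeV

This is an order-of-magnitude estimate of the ground state energy.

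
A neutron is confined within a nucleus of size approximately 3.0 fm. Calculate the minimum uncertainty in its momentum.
1.758 × 10^-20 kg·m/s

Using the Heisenberg uncertainty principle:
ΔxΔp ≥ ℏ/2

With Δx ≈ L = 3.000e-15 m (the confinement size):
Δp_min = ℏ/(2Δx)
Δp_min = (1.055e-34 J·s) / (2 × 3.000e-15 m)
Δp_min = 1.758e-20 kg·m/s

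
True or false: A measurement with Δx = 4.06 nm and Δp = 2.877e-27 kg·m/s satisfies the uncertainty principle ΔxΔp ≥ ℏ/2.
No, it violates the uncertainty principle (impossible measurement).

Calculate the product ΔxΔp:
ΔxΔp = (4.060e-09 m) × (2.877e-27 kg·m/s)
ΔxΔp = 1.168e-35 J·s

Compare to the minimum allowed value ℏ/2:
ℏ/2 = 5.273e-35 J·s

Since ΔxΔp = 1.168e-35 J·s < 5.273e-35 J·s = ℏ/2,
the measurement violates the uncertainty principle.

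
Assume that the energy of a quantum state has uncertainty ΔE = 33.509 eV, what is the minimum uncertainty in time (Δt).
9.821 as

Using the energy-time uncertainty principle:
ΔEΔt ≥ ℏ/2

The minimum uncertainty in time is:
Δt_min = ℏ/(2ΔE)
Δt_min = (1.055e-34 J·s) / (2 × 5.369e-18 J)
Δt_min = 9.821e-18 s = 9.821 as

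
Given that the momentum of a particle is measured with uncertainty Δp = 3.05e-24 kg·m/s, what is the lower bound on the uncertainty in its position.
17.288 pm

Using the Heisenberg uncertainty principle:
ΔxΔp ≥ ℏ/2

The minimum uncertainty in position is:
Δx_min = ℏ/(2Δp)
Δx_min = (1.055e-34 J·s) / (2 × 3.050e-24 kg·m/s)
Δx_min = 1.729e-11 m = 17.288 pm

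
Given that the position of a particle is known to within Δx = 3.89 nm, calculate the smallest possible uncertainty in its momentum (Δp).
1.355 × 10^-26 kg·m/s

Using the Heisenberg uncertainty principle:
ΔxΔp ≥ ℏ/2

The minimum uncertainty in momentum is:
Δp_min = ℏ/(2Δx)
Δp_min = (1.055e-34 J·s) / (2 × 3.890e-09 m)
Δp_min = 1.355e-26 kg·m/s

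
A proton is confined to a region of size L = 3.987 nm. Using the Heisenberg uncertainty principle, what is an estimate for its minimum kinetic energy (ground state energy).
326.334 neV

Using the uncertainty principle to estimate ground state energy:

1. The position uncertainty is approximately the confinement size:
   Δx ≈ L = 3.987e-09 m

2. From ΔxΔp ≥ ℏ/2, the minimum momentum uncertainty is:
   Δp ≈ ℏ/(2L) = 1.323e-26 kg·m/s

3. The kinetic energy is approximately:
   KE ≈ (Δp)²/(2m) = (1.323e-26)²/(2 × 1.673e-27 kg)
   KE ≈ 5.228e-26 J = 326.334 neV

This is an order-of-magnitude estimate of the ground state energy.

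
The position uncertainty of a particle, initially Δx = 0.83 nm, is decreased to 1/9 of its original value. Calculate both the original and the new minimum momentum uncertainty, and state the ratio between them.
Original Δp_min = 6.353 × 10^-26 kg·m/s; new Δp'_min = 5.718 × 10^-25 kg·m/s; ratio Δp'_min/Δp_min = 9.

From the uncertainty principle ΔxΔp ≥ ℏ/2, the minimum momentum uncertainty is Δp_min = ℏ/(2Δx).

Original (Δx = 0.83 nm = 8.300e-10 m):
Δp_min = (1.055e-34 J·s)/(2 × 8.300e-10 m) = 6.353e-26 kg·m/s

When Δx → (1/9)Δx:
Δp'_min = ℏ/(2 × (1/9)Δx) = 9 × ℏ/(2Δx) = 9 × Δp_min
Δp'_min = 9 × 6.353e-26 kg·m/s = 5.718e-25 kg·m/s

Since Δp_min ∝ 1/Δx, when Δx is decreased to 1/9 of its original value, Δp_min increases to 9 times its original value.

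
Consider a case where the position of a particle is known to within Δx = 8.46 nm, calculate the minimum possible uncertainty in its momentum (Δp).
6.233 × 10^-27 kg·m/s

Using the Heisenberg uncertainty principle:
ΔxΔp ≥ ℏ/2

The minimum uncertainty in momentum is:
Δp_min = ℏ/(2Δx)
Δp_min = (1.055e-34 J·s) / (2 × 8.460e-09 m)
Δp_min = 6.233e-27 kg·m/s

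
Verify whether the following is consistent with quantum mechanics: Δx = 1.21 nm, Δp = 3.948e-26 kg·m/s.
No, it violates the uncertainty principle (impossible measurement).

Calculate the product ΔxΔp:
ΔxΔp = (1.210e-09 m) × (3.948e-26 kg·m/s)
ΔxΔp = 4.777e-35 J·s

Compare to the minimum allowed value ℏ/2:
ℏ/2 = 5.273e-35 J·s

Since ΔxΔp = 4.777e-35 J·s < 5.273e-35 J·s = ℏ/2,
the measurement violates the uncertainty principle.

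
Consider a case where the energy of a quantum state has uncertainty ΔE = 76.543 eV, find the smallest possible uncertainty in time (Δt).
4.300 as

Using the energy-time uncertainty principle:
ΔEΔt ≥ ℏ/2

The minimum uncertainty in time is:
Δt_min = ℏ/(2ΔE)
Δt_min = (1.055e-34 J·s) / (2 × 1.226e-17 J)
Δt_min = 4.300e-18 s = 4.300 as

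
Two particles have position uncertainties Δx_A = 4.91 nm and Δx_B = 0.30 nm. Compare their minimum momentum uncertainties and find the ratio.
Particle B has the larger minimum momentum uncertainty, by a factor of 16.37.

For each particle, the minimum momentum uncertainty is Δp_min = ℏ/(2Δx):

Particle A: Δp_A = ℏ/(2×4.910e-09 m) = 1.074e-26 kg·m/s
Particle B: Δp_B = ℏ/(2×3.000e-10 m) = 1.758e-25 kg·m/s

Ratio: Δp_B/Δp_A = 16.37

Since Δp_min ∝ 1/Δx, the particle with smaller position uncertainty (B) has larger momentum uncertainty.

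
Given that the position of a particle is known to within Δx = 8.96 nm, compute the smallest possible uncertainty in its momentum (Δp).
5.885 × 10^-27 kg·m/s

Using the Heisenberg uncertainty principle:
ΔxΔp ≥ ℏ/2

The minimum uncertainty in momentum is:
Δp_min = ℏ/(2Δx)
Δp_min = (1.055e-34 J·s) / (2 × 8.960e-09 m)
Δp_min = 5.885e-27 kg·m/s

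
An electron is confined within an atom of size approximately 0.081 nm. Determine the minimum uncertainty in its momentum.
6.510 × 10^-25 kg·m/s

Using the Heisenberg uncertainty principle:
ΔxΔp ≥ ℏ/2

With Δx ≈ L = 8.100e-11 m (the confinement size):
Δp_min = ℏ/(2Δx)
Δp_min = (1.055e-34 J·s) / (2 × 8.100e-11 m)
Δp_min = 6.510e-25 kg·m/s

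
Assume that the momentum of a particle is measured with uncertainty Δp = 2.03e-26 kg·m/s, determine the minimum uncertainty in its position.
2.597 nm

Using the Heisenberg uncertainty principle:
ΔxΔp ≥ ℏ/2

The minimum uncertainty in position is:
Δx_min = ℏ/(2Δp)
Δx_min = (1.055e-34 J·s) / (2 × 2.030e-26 kg·m/s)
Δx_min = 2.597e-09 m = 2.597 nm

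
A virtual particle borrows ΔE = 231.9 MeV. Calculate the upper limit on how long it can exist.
1.419 ys

Using the energy-time uncertainty principle:
ΔEΔt ≥ ℏ/2

For a virtual particle borrowing energy ΔE, the maximum lifetime is:
Δt_max = ℏ/(2ΔE)

Converting energy:
ΔE = 231.9 MeV = 3.715e-11 J

Δt_max = (1.055e-34 J·s) / (2 × 3.715e-11 J)
Δt_max = 1.419e-24 s = 1.419 ys

Virtual particles with higher borrowed energy exist for shorter times.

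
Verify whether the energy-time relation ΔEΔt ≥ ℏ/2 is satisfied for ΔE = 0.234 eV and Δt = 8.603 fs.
Yes, it satisfies the uncertainty relation.

Calculate the product ΔEΔt:
ΔE = 0.234 eV = 3.749e-20 J
ΔEΔt = (3.749e-20 J) × (8.603e-15 s)
ΔEΔt = 3.225e-34 J·s

Compare to the minimum allowed value ℏ/2:
ℏ/2 = 5.273e-35 J·s

Since ΔEΔt = 3.225e-34 J·s ≥ 5.273e-35 J·s = ℏ/2,
this satisfies the uncertainty relation.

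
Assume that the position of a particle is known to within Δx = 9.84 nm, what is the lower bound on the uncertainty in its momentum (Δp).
5.359 × 10^-27 kg·m/s

Using the Heisenberg uncertainty principle:
ΔxΔp ≥ ℏ/2

The minimum uncertainty in momentum is:
Δp_min = ℏ/(2Δx)
Δp_min = (1.055e-34 J·s) / (2 × 9.840e-09 m)
Δp_min = 5.359e-27 kg·m/s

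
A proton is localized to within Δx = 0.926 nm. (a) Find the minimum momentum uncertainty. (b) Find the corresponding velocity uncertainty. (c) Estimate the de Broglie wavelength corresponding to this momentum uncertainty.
(a) Δp_min = 5.694 × 10^-26 kg·m/s
(b) Δv_min = 34.044 m/s
(c) λ_dB = 11.636 nm

Step-by-step:

(a) From the uncertainty principle:
Δp_min = ℏ/(2Δx) = (1.055e-34 J·s)/(2 × 9.260e-10 m) = 5.694e-26 kg·m/s

(b) The velocity uncertainty:
Δv = Δp/m = (5.694e-26 kg·m/s)/(1.673e-27 kg) = 3.404e+01 m/s = 34.044 m/s

(c) The de Broglie wavelength for this momentum:
λ = h/p = (6.626e-34 J·s)/(5.694e-26 kg·m/s) = 1.164e-08 m = 11.636 nm

Note: The de Broglie wavelength is comparable to the localization size, as expected from wave-particle duality.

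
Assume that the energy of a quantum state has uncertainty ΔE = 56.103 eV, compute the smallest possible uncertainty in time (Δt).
5.866 as

Using the energy-time uncertainty principle:
ΔEΔt ≥ ℏ/2

The minimum uncertainty in time is:
Δt_min = ℏ/(2ΔE)
Δt_min = (1.055e-34 J·s) / (2 × 8.989e-18 J)
Δt_min = 5.866e-18 s = 5.866 as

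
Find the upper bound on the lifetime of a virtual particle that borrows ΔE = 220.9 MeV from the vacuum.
1.490 ys

Using the energy-time uncertainty principle:
ΔEΔt ≥ ℏ/2

For a virtual particle borrowing energy ΔE, the maximum lifetime is:
Δt_max = ℏ/(2ΔE)

Converting energy:
ΔE = 220.9 MeV = 3.539e-11 J

Δt_max = (1.055e-34 J·s) / (2 × 3.539e-11 J)
Δt_max = 1.490e-24 s = 1.490 ys

Virtual particles with higher borrowed energy exist for shorter times.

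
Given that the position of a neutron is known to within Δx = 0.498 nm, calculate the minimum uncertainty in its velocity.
63.215 m/s

Using the Heisenberg uncertainty principle and Δp = mΔv:
ΔxΔp ≥ ℏ/2
Δx(mΔv) ≥ ℏ/2

The minimum uncertainty in velocity is:
Δv_min = ℏ/(2mΔx)
Δv_min = (1.055e-34 J·s) / (2 × 1.675e-27 kg × 4.980e-10 m)
Δv_min = 6.322e+01 m/s = 63.215 m/s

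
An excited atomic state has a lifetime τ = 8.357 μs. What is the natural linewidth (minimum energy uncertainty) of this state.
39.381 peV

Using the energy-time uncertainty principle:
ΔEΔt ≥ ℏ/2

The lifetime τ represents the time uncertainty Δt.
The natural linewidth (minimum energy uncertainty) is:

ΔE = ℏ/(2τ)
ΔE = (1.055e-34 J·s) / (2 × 8.357e-06 s)
ΔE = 6.310e-30 J = 39.381 peV

This natural linewidth limits the precision of spectroscopic measurements.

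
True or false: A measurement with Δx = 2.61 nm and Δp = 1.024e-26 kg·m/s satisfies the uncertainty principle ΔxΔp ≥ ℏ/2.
No, it violates the uncertainty principle (impossible measurement).

Calculate the product ΔxΔp:
ΔxΔp = (2.610e-09 m) × (1.024e-26 kg·m/s)
ΔxΔp = 2.673e-35 J·s

Compare to the minimum allowed value ℏ/2:
ℏ/2 = 5.273e-35 J·s

Since ΔxΔp = 2.673e-35 J·s < 5.273e-35 J·s = ℏ/2,
the measurement violates the uncertainty principle.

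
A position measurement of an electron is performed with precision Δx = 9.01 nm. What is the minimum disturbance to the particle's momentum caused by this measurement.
5.852 × 10^-27 kg·m/s

The uncertainty principle implies that measuring position disturbs momentum:
ΔxΔp ≥ ℏ/2

When we measure position with precision Δx, we necessarily introduce a momentum uncertainty:
Δp ≥ ℏ/(2Δx)
Δp_min = (1.055e-34 J·s) / (2 × 9.010e-09 m)
Δp_min = 5.852e-27 kg·m/s

The more precisely we measure position, the greater the momentum disturbance.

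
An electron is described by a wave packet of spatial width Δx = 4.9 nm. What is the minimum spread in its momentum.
1.076 × 10^-26 kg·m/s

For a wave packet, the spatial width Δx and momentum spread Δp are related by the uncertainty principle:
ΔxΔp ≥ ℏ/2

The minimum momentum spread is:
Δp_min = ℏ/(2Δx)
Δp_min = (1.055e-34 J·s) / (2 × 4.900e-09 m)
Δp_min = 1.076e-26 kg·m/s

A wave packet cannot have both a well-defined position and well-defined momentum.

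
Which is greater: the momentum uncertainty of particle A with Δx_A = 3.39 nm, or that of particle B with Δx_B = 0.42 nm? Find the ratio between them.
Particle B has the larger minimum momentum uncertainty, by a factor of 8.07.

For each particle, the minimum momentum uncertainty is Δp_min = ℏ/(2Δx):

Particle A: Δp_A = ℏ/(2×3.390e-09 m) = 1.555e-26 kg·m/s
Particle B: Δp_B = ℏ/(2×4.200e-10 m) = 1.255e-25 kg·m/s

Ratio: Δp_B/Δp_A = 8.07

Since Δp_min ∝ 1/Δx, the particle with smaller position uncertainty (B) has larger momentum uncertainty.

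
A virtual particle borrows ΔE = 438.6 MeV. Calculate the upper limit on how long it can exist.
7.504 × 10^-25 s

Using the energy-time uncertainty principle:
ΔEΔt ≥ ℏ/2

For a virtual particle borrowing energy ΔE, the maximum lifetime is:
Δt_max = ℏ/(2ΔE)

Converting energy:
ΔE = 438.6 MeV = 7.027e-11 J

Δt_max = (1.055e-34 J·s) / (2 × 7.027e-11 J)
Δt_max = 7.504e-25 s = 7.504 × 10^-25 s

Virtual particles with higher borrowed energy exist for shorter times.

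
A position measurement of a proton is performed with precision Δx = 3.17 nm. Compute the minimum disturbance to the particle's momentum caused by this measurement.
1.663 × 10^-26 kg·m/s

The uncertainty principle implies that measuring position disturbs momentum:
ΔxΔp ≥ ℏ/2

When we measure position with precision Δx, we necessarily introduce a momentum uncertainty:
Δp ≥ ℏ/(2Δx)
Δp_min = (1.055e-34 J·s) / (2 × 3.170e-09 m)
Δp_min = 1.663e-26 kg·m/s

The more precisely we measure position, the greater the momentum disturbance.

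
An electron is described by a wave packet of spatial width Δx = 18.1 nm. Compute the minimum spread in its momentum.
2.913 × 10^-27 kg·m/s

For a wave packet, the spatial width Δx and momentum spread Δp are related by the uncertainty principle:
ΔxΔp ≥ ℏ/2

The minimum momentum spread is:
Δp_min = ℏ/(2Δx)
Δp_min = (1.055e-34 J·s) / (2 × 1.810e-08 m)
Δp_min = 2.913e-27 kg·m/s

A wave packet cannot have both a well-defined position and well-defined momentum.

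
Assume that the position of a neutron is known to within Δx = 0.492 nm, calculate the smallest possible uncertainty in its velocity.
63.986 m/s

Using the Heisenberg uncertainty principle and Δp = mΔv:
ΔxΔp ≥ ℏ/2
Δx(mΔv) ≥ ℏ/2

The minimum uncertainty in velocity is:
Δv_min = ℏ/(2mΔx)
Δv_min = (1.055e-34 J·s) / (2 × 1.675e-27 kg × 4.920e-10 m)
Δv_min = 6.399e+01 m/s = 63.986 m/s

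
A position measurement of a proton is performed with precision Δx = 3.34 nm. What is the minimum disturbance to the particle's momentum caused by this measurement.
1.579 × 10^-26 kg·m/s

The uncertainty principle implies that measuring position disturbs momentum:
ΔxΔp ≥ ℏ/2

When we measure position with precision Δx, we necessarily introduce a momentum uncertainty:
Δp ≥ ℏ/(2Δx)
Δp_min = (1.055e-34 J·s) / (2 × 3.340e-09 m)
Δp_min = 1.579e-26 kg·m/s

The more precisely we measure position, the greater the momentum disturbance.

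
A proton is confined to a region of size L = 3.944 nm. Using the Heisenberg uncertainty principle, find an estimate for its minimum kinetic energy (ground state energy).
333.488 neV

Using the uncertainty principle to estimate ground state energy:

1. The position uncertainty is approximately the confinement size:
   Δx ≈ L = 3.944e-09 m

2. From ΔxΔp ≥ ℏ/2, the minimum momentum uncertainty is:
   Δp ≈ ℏ/(2L) = 1.337e-26 kg·m/s

3. The kinetic energy is approximately:
   KE ≈ (Δp)²/(2m) = (1.337e-26)²/(2 × 1.673e-27 kg)
   KE ≈ 5.343e-26 J = 333.488 neV

This is an order-of-magnitude estimate of the ground state energy.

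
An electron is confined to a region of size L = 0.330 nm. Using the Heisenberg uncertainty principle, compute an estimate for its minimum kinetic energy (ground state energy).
87.465 meV

Using the uncertainty principle to estimate ground state energy:

1. The position uncertainty is approximately the confinement size:
   Δx ≈ L = 3.300e-10 m

2. From ΔxΔp ≥ ℏ/2, the minimum momentum uncertainty is:
   Δp ≈ ℏ/(2L) = 1.598e-25 kg·m/s

3. The kinetic energy is approximately:
   KE ≈ (Δp)²/(2m) = (1.598e-25)²/(2 × 9.109e-31 kg)
   KE ≈ 1.401e-20 J = 87.465 meV

This is an order-of-magnitude estimate of the ground state energy.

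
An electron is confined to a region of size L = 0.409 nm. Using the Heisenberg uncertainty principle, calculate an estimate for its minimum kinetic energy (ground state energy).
56.940 meV

Using the uncertainty principle to estimate ground state energy:

1. The position uncertainty is approximately the confinement size:
   Δx ≈ L = 4.090e-10 m

2. From ΔxΔp ≥ ℏ/2, the minimum momentum uncertainty is:
   Δp ≈ ℏ/(2L) = 1.289e-25 kg·m/s

3. The kinetic energy is approximately:
   KE ≈ (Δp)²/(2m) = (1.289e-25)²/(2 × 9.109e-31 kg)
   KE ≈ 9.123e-21 J = 56.940 meV

This is an order-of-magnitude estimate of the ground state energy.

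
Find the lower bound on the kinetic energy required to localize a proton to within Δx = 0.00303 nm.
565.027 meV

Localizing a particle requires giving it sufficient momentum uncertainty:

1. From uncertainty principle: Δp ≥ ℏ/(2Δx)
   Δp_min = (1.055e-34 J·s) / (2 × 3.030e-12 m)
   Δp_min = 1.740e-23 kg·m/s

2. This momentum uncertainty corresponds to kinetic energy:
   KE ≈ (Δp)²/(2m) = (1.740e-23)²/(2 × 1.673e-27 kg)
   KE = 9.053e-20 J = 565.027 meV

Tighter localization requires more energy.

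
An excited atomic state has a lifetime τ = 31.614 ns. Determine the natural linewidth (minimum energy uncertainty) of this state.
10.410 neV

Using the energy-time uncertainty principle:
ΔEΔt ≥ ℏ/2

The lifetime τ represents the time uncertainty Δt.
The natural linewidth (minimum energy uncertainty) is:

ΔE = ℏ/(2τ)
ΔE = (1.055e-34 J·s) / (2 × 3.161e-08 s)
ΔE = 1.668e-27 J = 10.410 neV

This natural linewidth limits the precision of spectroscopic measurements.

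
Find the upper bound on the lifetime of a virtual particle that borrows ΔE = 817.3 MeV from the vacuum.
4.027 × 10^-25 s

Using the energy-time uncertainty principle:
ΔEΔt ≥ ℏ/2

For a virtual particle borrowing energy ΔE, the maximum lifetime is:
Δt_max = ℏ/(2ΔE)

Converting energy:
ΔE = 817.3 MeV = 1.309e-10 J

Δt_max = (1.055e-34 J·s) / (2 × 1.309e-10 J)
Δt_max = 4.027e-25 s = 4.027 × 10^-25 s

Virtual particles with higher borrowed energy exist for shorter times.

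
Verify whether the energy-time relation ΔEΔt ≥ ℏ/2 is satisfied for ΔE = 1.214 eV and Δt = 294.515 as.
Yes, it satisfies the uncertainty relation.

Calculate the product ΔEΔt:
ΔE = 1.214 eV = 1.945e-19 J
ΔEΔt = (1.945e-19 J) × (2.945e-16 s)
ΔEΔt = 5.728e-35 J·s

Compare to the minimum allowed value ℏ/2:
ℏ/2 = 5.273e-35 J·s

Since ΔEΔt = 5.728e-35 J·s ≥ 5.273e-35 J·s = ℏ/2,
this satisfies the uncertainty relation.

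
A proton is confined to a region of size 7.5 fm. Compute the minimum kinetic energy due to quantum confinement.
92.221 keV

Using the uncertainty principle:

1. Position uncertainty: Δx ≈ 7.500e-15 m
2. Minimum momentum uncertainty: Δp = ℏ/(2Δx) = 7.030e-21 kg·m/s
3. Minimum kinetic energy:
   KE = (Δp)²/(2m) = (7.030e-21)²/(2 × 1.673e-27 kg)
   KE = 1.478e-14 J = 92.221 keV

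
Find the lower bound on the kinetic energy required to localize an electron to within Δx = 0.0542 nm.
3.242 eV

Localizing a particle requires giving it sufficient momentum uncertainty:

1. From uncertainty principle: Δp ≥ ℏ/(2Δx)
   Δp_min = (1.055e-34 J·s) / (2 × 5.420e-11 m)
   Δp_min = 9.729e-25 kg·m/s

2. This momentum uncertainty corresponds to kinetic energy:
   KE ≈ (Δp)²/(2m) = (9.729e-25)²/(2 × 9.109e-31 kg)
   KE = 5.195e-19 J = 3.242 eV

Tighter localization requires more energy.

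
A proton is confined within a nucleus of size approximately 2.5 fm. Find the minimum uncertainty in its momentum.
2.109 × 10^-20 kg·m/s

Using the Heisenberg uncertainty principle:
ΔxΔp ≥ ℏ/2

With Δx ≈ L = 2.500e-15 m (the confinement size):
Δp_min = ℏ/(2Δx)
Δp_min = (1.055e-34 J·s) / (2 × 2.500e-15 m)
Δp_min = 2.109e-20 kg·m/s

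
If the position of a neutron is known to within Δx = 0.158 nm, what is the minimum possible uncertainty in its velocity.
199.248 m/s

Using the Heisenberg uncertainty principle and Δp = mΔv:
ΔxΔp ≥ ℏ/2
Δx(mΔv) ≥ ℏ/2

The minimum uncertainty in velocity is:
Δv_min = ℏ/(2mΔx)
Δv_min = (1.055e-34 J·s) / (2 × 1.675e-27 kg × 1.580e-10 m)
Δv_min = 1.992e+02 m/s = 199.248 m/s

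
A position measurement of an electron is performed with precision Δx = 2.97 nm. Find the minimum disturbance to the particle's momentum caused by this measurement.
1.775 × 10^-26 kg·m/s

The uncertainty principle implies that measuring position disturbs momentum:
ΔxΔp ≥ ℏ/2

When we measure position with precision Δx, we necessarily introduce a momentum uncertainty:
Δp ≥ ℏ/(2Δx)
Δp_min = (1.055e-34 J·s) / (2 × 2.970e-09 m)
Δp_min = 1.775e-26 kg·m/s

The more precisely we measure position, the greater the momentum disturbance.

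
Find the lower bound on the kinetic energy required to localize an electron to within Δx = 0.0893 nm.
1.194 eV

Localizing a particle requires giving it sufficient momentum uncertainty:

1. From uncertainty principle: Δp ≥ ℏ/(2Δx)
   Δp_min = (1.055e-34 J·s) / (2 × 8.930e-11 m)
   Δp_min = 5.905e-25 kg·m/s

2. This momentum uncertainty corresponds to kinetic energy:
   KE ≈ (Δp)²/(2m) = (5.905e-25)²/(2 × 9.109e-31 kg)
   KE = 1.914e-19 J = 1.194 eV

Tighter localization requires more energy.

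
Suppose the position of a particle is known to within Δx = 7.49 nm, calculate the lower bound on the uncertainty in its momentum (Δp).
7.040 × 10^-27 kg·m/s

Using the Heisenberg uncertainty principle:
ΔxΔp ≥ ℏ/2

The minimum uncertainty in momentum is:
Δp_min = ℏ/(2Δx)
Δp_min = (1.055e-34 J·s) / (2 × 7.490e-09 m)
Δp_min = 7.040e-27 kg·m/s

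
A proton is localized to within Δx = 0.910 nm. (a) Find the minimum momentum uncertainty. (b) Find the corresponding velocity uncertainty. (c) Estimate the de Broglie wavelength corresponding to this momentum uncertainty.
(a) Δp_min = 5.794 × 10^-26 kg·m/s
(b) Δv_min = 34.642 m/s
(c) λ_dB = 11.435 nm

Step-by-step:

(a) From the uncertainty principle:
Δp_min = ℏ/(2Δx) = (1.055e-34 J·s)/(2 × 9.100e-10 m) = 5.794e-26 kg·m/s

(b) The velocity uncertainty:
Δv = Δp/m = (5.794e-26 kg·m/s)/(1.673e-27 kg) = 3.464e+01 m/s = 34.642 m/s

(c) The de Broglie wavelength for this momentum:
λ = h/p = (6.626e-34 J·s)/(5.794e-26 kg·m/s) = 1.144e-08 m = 11.435 nm

Note: The de Broglie wavelength is comparable to the localization size, as expected from wave-particle duality.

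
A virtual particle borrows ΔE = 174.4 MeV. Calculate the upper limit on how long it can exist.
1.887 ys

Using the energy-time uncertainty principle:
ΔEΔt ≥ ℏ/2

For a virtual particle borrowing energy ΔE, the maximum lifetime is:
Δt_max = ℏ/(2ΔE)

Converting energy:
ΔE = 174.4 MeV = 2.794e-11 J

Δt_max = (1.055e-34 J·s) / (2 × 2.794e-11 J)
Δt_max = 1.887e-24 s = 1.887 ys

Virtual particles with higher borrowed energy exist for shorter times.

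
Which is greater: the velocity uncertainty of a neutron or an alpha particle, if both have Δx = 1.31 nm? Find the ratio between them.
The neutron has the larger minimum velocity uncertainty, by a ratio of 4.0.

For both particles, Δp_min = ℏ/(2Δx) = 4.025e-26 kg·m/s (same for both).

The velocity uncertainty is Δv = Δp/m:
- neutron: Δv = 4.025e-26 / 1.675e-27 = 2.403e+01 m/s = 24.031 m/s
- alpha particle: Δv = 4.025e-26 / 6.645e-27 = 6.058e+00 m/s = 6.058 m/s

Ratio: 2.403e+01 / 6.058e+00 = 4.0

The lighter particle has larger velocity uncertainty because Δv ∝ 1/m.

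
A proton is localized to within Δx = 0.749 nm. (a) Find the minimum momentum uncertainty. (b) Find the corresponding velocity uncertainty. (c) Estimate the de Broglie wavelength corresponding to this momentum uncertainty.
(a) Δp_min = 7.040 × 10^-26 kg·m/s
(b) Δv_min = 42.089 m/s
(c) λ_dB = 9.412 nm

Step-by-step:

(a) From the uncertainty principle:
Δp_min = ℏ/(2Δx) = (1.055e-34 J·s)/(2 × 7.490e-10 m) = 7.040e-26 kg·m/s

(b) The velocity uncertainty:
Δv = Δp/m = (7.040e-26 kg·m/s)/(1.673e-27 kg) = 4.209e+01 m/s = 42.089 m/s

(c) The de Broglie wavelength for this momentum:
λ = h/p = (6.626e-34 J·s)/(7.040e-26 kg·m/s) = 9.412e-09 m = 9.412 nm

Note: The de Broglie wavelength is comparable to the localization size, as expected from wave-particle duality.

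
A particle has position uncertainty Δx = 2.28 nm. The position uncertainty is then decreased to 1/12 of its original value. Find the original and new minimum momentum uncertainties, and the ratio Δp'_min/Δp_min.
Original Δp_min = 2.313 × 10^-26 kg·m/s; new Δp'_min = 2.775 × 10^-25 kg·m/s; ratio Δp'_min/Δp_min = 12.

From the uncertainty principle ΔxΔp ≥ ℏ/2, the minimum momentum uncertainty is Δp_min = ℏ/(2Δx).

Original (Δx = 2.28 nm = 2.280e-09 m):
Δp_min = (1.055e-34 J·s)/(2 × 2.280e-09 m) = 2.313e-26 kg·m/s

When Δx → (1/12)Δx:
Δp'_min = ℏ/(2 × (1/12)Δx) = 12 × ℏ/(2Δx) = 12 × Δp_min
Δp'_min = 12 × 2.313e-26 kg·m/s = 2.775e-25 kg·m/s

Since Δp_min ∝ 1/Δx, when Δx is decreased to 1/12 of its original value, Δp_min increases to 12 times its original value.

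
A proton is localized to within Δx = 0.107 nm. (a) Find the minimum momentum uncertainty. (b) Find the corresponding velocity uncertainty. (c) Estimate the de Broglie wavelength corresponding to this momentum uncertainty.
(a) Δp_min = 4.928 × 10^-25 kg·m/s
(b) Δv_min = 294.622 m/s
(c) λ_dB = 1.345 nm

Step-by-step:

(a) From the uncertainty principle:
Δp_min = ℏ/(2Δx) = (1.055e-34 J·s)/(2 × 1.070e-10 m) = 4.928e-25 kg·m/s

(b) The velocity uncertainty:
Δv = Δp/m = (4.928e-25 kg·m/s)/(1.673e-27 kg) = 2.946e+02 m/s = 294.622 m/s

(c) The de Broglie wavelength for this momentum:
λ = h/p = (6.626e-34 J·s)/(4.928e-25 kg·m/s) = 1.345e-09 m = 1.345 nm

Note: The de Broglie wavelength is comparable to the localization size, as expected from wave-particle duality.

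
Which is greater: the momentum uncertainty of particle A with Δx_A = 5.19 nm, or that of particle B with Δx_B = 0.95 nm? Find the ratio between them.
Particle B has the larger minimum momentum uncertainty, by a factor of 5.46.

For each particle, the minimum momentum uncertainty is Δp_min = ℏ/(2Δx):

Particle A: Δp_A = ℏ/(2×5.190e-09 m) = 1.016e-26 kg·m/s
Particle B: Δp_B = ℏ/(2×9.500e-10 m) = 5.550e-26 kg·m/s

Ratio: Δp_B/Δp_A = 5.46

Since Δp_min ∝ 1/Δx, the particle with smaller position uncertainty (B) has larger momentum uncertainty.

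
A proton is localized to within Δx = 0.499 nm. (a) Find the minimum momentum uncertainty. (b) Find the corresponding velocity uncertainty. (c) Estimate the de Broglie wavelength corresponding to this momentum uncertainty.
(a) Δp_min = 1.057 × 10^-25 kg·m/s
(b) Δv_min = 63.175 m/s
(c) λ_dB = 6.271 nm

Step-by-step:

(a) From the uncertainty principle:
Δp_min = ℏ/(2Δx) = (1.055e-34 J·s)/(2 × 4.990e-10 m) = 1.057e-25 kg·m/s

(b) The velocity uncertainty:
Δv = Δp/m = (1.057e-25 kg·m/s)/(1.673e-27 kg) = 6.318e+01 m/s = 63.175 m/s

(c) The de Broglie wavelength for this momentum:
λ = h/p = (6.626e-34 J·s)/(1.057e-25 kg·m/s) = 6.271e-09 m = 6.271 nm

Note: The de Broglie wavelength is comparable to the localization size, as expected from wave-particle duality.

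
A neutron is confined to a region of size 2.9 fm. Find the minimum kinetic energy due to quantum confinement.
615.971 keV

Using the uncertainty principle:

1. Position uncertainty: Δx ≈ 2.900e-15 m
2. Minimum momentum uncertainty: Δp = ℏ/(2Δx) = 1.818e-20 kg·m/s
3. Minimum kinetic energy:
   KE = (Δp)²/(2m) = (1.818e-20)²/(2 × 1.675e-27 kg)
   KE = 9.869e-14 J = 615.971 keV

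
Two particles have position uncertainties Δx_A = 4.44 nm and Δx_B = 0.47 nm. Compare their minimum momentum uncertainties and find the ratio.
Particle B has the larger minimum momentum uncertainty, by a factor of 9.45.

For each particle, the minimum momentum uncertainty is Δp_min = ℏ/(2Δx):

Particle A: Δp_A = ℏ/(2×4.440e-09 m) = 1.188e-26 kg·m/s
Particle B: Δp_B = ℏ/(2×4.700e-10 m) = 1.122e-25 kg·m/s

Ratio: Δp_B/Δp_A = 9.45

Since Δp_min ∝ 1/Δx, the particle with smaller position uncertainty (B) has larger momentum uncertainty.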